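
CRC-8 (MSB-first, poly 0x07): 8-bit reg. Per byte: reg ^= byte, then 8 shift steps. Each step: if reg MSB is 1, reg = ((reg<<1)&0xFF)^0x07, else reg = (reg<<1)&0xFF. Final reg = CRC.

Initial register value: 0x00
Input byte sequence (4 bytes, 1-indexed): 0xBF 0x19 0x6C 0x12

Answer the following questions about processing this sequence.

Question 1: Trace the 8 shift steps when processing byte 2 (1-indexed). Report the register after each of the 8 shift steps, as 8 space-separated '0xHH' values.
Answer: 0x5A 0xB4 0x6F 0xDE 0xBB 0x71 0xE2 0xC3

Derivation:
After byte 1 (0xBF): reg=0x34
Register before byte 2: 0x34
After XOR with byte 0x19: 0x2D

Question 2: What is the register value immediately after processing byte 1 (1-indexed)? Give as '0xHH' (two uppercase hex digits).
Answer: 0x34

Derivation:
After byte 1 (0xBF): reg=0x34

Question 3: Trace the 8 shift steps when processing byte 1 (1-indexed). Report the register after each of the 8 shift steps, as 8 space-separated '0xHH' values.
Register before byte 1: 0x00
After XOR with byte 0xBF: 0xBF

Answer: 0x79 0xF2 0xE3 0xC1 0x85 0x0D 0x1A 0x34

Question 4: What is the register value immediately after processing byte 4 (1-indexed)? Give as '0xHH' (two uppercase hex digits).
After byte 1 (0xBF): reg=0x34
After byte 2 (0x19): reg=0xC3
After byte 3 (0x6C): reg=0x44
After byte 4 (0x12): reg=0xA5

Answer: 0xA5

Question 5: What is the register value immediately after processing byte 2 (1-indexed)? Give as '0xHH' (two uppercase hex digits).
Answer: 0xC3

Derivation:
After byte 1 (0xBF): reg=0x34
After byte 2 (0x19): reg=0xC3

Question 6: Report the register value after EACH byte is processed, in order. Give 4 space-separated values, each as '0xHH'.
0x34 0xC3 0x44 0xA5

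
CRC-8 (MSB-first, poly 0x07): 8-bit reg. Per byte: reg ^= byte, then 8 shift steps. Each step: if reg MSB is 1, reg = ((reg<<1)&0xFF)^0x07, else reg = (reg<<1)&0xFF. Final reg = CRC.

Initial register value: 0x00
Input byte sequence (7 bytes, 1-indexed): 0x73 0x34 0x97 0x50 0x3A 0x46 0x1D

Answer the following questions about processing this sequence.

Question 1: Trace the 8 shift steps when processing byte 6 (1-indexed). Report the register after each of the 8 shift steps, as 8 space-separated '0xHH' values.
After byte 1 (0x73): reg=0x5E
After byte 2 (0x34): reg=0x11
After byte 3 (0x97): reg=0x9B
After byte 4 (0x50): reg=0x7F
After byte 5 (0x3A): reg=0xDC
Register before byte 6: 0xDC
After XOR with byte 0x46: 0x9A

Answer: 0x33 0x66 0xCC 0x9F 0x39 0x72 0xE4 0xCF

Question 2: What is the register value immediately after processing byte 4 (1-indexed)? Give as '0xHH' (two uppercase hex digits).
After byte 1 (0x73): reg=0x5E
After byte 2 (0x34): reg=0x11
After byte 3 (0x97): reg=0x9B
After byte 4 (0x50): reg=0x7F

Answer: 0x7F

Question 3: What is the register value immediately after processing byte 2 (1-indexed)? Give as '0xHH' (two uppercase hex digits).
Answer: 0x11

Derivation:
After byte 1 (0x73): reg=0x5E
After byte 2 (0x34): reg=0x11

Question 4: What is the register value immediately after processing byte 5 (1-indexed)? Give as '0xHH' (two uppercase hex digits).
After byte 1 (0x73): reg=0x5E
After byte 2 (0x34): reg=0x11
After byte 3 (0x97): reg=0x9B
After byte 4 (0x50): reg=0x7F
After byte 5 (0x3A): reg=0xDC

Answer: 0xDC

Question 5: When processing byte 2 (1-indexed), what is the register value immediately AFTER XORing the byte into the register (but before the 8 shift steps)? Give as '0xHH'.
Answer: 0x6A

Derivation:
Register before byte 2: 0x5E
Byte 2: 0x34
0x5E XOR 0x34 = 0x6A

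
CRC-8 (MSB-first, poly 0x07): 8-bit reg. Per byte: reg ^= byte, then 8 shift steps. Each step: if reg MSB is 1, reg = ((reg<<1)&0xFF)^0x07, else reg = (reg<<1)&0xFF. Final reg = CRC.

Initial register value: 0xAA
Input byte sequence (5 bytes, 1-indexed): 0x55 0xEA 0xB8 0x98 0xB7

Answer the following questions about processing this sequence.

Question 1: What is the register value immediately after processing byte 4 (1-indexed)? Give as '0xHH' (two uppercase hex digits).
Answer: 0xBE

Derivation:
After byte 1 (0x55): reg=0xF3
After byte 2 (0xEA): reg=0x4F
After byte 3 (0xB8): reg=0xCB
After byte 4 (0x98): reg=0xBE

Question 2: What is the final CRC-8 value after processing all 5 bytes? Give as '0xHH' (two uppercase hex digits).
Answer: 0x3F

Derivation:
After byte 1 (0x55): reg=0xF3
After byte 2 (0xEA): reg=0x4F
After byte 3 (0xB8): reg=0xCB
After byte 4 (0x98): reg=0xBE
After byte 5 (0xB7): reg=0x3F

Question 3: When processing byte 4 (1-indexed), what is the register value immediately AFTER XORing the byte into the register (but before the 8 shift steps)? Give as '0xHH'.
Answer: 0x53

Derivation:
Register before byte 4: 0xCB
Byte 4: 0x98
0xCB XOR 0x98 = 0x53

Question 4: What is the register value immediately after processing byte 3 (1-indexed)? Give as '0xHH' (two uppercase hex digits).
After byte 1 (0x55): reg=0xF3
After byte 2 (0xEA): reg=0x4F
After byte 3 (0xB8): reg=0xCB

Answer: 0xCB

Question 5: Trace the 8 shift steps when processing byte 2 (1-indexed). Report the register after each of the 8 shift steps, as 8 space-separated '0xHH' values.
After byte 1 (0x55): reg=0xF3
Register before byte 2: 0xF3
After XOR with byte 0xEA: 0x19

Answer: 0x32 0x64 0xC8 0x97 0x29 0x52 0xA4 0x4F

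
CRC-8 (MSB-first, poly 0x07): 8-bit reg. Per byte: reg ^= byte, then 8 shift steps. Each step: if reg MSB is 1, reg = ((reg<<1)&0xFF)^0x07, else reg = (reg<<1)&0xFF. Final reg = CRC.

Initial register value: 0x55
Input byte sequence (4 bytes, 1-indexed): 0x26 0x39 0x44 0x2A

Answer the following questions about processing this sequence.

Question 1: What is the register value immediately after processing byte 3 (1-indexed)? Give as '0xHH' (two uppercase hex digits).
After byte 1 (0x26): reg=0x5E
After byte 2 (0x39): reg=0x32
After byte 3 (0x44): reg=0x45

Answer: 0x45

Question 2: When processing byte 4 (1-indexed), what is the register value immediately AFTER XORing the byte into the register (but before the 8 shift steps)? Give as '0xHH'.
Answer: 0x6F

Derivation:
Register before byte 4: 0x45
Byte 4: 0x2A
0x45 XOR 0x2A = 0x6F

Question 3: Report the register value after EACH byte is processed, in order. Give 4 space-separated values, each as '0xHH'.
0x5E 0x32 0x45 0x0A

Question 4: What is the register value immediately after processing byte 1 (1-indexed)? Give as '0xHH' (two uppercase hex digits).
After byte 1 (0x26): reg=0x5E

Answer: 0x5E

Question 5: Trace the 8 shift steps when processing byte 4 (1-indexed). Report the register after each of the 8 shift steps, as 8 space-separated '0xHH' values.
After byte 1 (0x26): reg=0x5E
After byte 2 (0x39): reg=0x32
After byte 3 (0x44): reg=0x45
Register before byte 4: 0x45
After XOR with byte 0x2A: 0x6F

Answer: 0xDE 0xBB 0x71 0xE2 0xC3 0x81 0x05 0x0A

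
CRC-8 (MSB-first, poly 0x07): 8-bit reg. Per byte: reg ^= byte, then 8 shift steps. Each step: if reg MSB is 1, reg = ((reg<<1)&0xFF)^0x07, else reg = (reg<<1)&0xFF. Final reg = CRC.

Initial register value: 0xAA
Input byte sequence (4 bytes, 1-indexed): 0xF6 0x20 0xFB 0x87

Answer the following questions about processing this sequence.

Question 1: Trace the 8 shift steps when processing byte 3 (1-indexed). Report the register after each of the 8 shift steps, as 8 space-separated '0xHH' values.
After byte 1 (0xF6): reg=0x93
After byte 2 (0x20): reg=0x10
Register before byte 3: 0x10
After XOR with byte 0xFB: 0xEB

Answer: 0xD1 0xA5 0x4D 0x9A 0x33 0x66 0xCC 0x9F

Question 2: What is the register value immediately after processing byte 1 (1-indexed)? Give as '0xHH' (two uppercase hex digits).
After byte 1 (0xF6): reg=0x93

Answer: 0x93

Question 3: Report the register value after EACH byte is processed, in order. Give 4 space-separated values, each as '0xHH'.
0x93 0x10 0x9F 0x48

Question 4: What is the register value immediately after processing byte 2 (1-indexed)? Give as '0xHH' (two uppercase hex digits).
Answer: 0x10

Derivation:
After byte 1 (0xF6): reg=0x93
After byte 2 (0x20): reg=0x10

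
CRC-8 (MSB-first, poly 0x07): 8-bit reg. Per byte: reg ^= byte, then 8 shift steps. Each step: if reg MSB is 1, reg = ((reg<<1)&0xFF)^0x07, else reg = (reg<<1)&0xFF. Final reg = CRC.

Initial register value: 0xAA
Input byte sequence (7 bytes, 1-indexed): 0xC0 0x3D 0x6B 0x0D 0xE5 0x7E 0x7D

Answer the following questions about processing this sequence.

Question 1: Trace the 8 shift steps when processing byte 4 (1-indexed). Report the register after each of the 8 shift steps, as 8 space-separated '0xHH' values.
After byte 1 (0xC0): reg=0x11
After byte 2 (0x3D): reg=0xC4
After byte 3 (0x6B): reg=0x44
Register before byte 4: 0x44
After XOR with byte 0x0D: 0x49

Answer: 0x92 0x23 0x46 0x8C 0x1F 0x3E 0x7C 0xF8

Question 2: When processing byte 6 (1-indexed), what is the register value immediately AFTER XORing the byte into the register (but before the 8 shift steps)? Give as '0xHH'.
Register before byte 6: 0x53
Byte 6: 0x7E
0x53 XOR 0x7E = 0x2D

Answer: 0x2D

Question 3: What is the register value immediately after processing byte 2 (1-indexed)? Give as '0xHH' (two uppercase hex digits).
After byte 1 (0xC0): reg=0x11
After byte 2 (0x3D): reg=0xC4

Answer: 0xC4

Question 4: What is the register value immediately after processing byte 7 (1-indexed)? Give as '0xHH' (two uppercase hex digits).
After byte 1 (0xC0): reg=0x11
After byte 2 (0x3D): reg=0xC4
After byte 3 (0x6B): reg=0x44
After byte 4 (0x0D): reg=0xF8
After byte 5 (0xE5): reg=0x53
After byte 6 (0x7E): reg=0xC3
After byte 7 (0x7D): reg=0x33

Answer: 0x33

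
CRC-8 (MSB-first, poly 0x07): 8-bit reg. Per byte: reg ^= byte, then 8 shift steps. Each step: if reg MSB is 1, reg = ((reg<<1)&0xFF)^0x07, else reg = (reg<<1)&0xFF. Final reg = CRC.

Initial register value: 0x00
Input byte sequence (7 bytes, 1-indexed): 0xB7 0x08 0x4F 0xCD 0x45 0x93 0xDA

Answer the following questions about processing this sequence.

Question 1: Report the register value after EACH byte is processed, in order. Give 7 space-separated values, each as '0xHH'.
0x0C 0x1C 0xBE 0x5E 0x41 0x30 0x98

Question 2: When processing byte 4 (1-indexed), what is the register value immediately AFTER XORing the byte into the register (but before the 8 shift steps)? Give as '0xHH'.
Answer: 0x73

Derivation:
Register before byte 4: 0xBE
Byte 4: 0xCD
0xBE XOR 0xCD = 0x73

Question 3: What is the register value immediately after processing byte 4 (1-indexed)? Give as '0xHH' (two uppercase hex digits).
After byte 1 (0xB7): reg=0x0C
After byte 2 (0x08): reg=0x1C
After byte 3 (0x4F): reg=0xBE
After byte 4 (0xCD): reg=0x5E

Answer: 0x5E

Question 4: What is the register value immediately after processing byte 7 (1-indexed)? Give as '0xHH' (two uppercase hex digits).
After byte 1 (0xB7): reg=0x0C
After byte 2 (0x08): reg=0x1C
After byte 3 (0x4F): reg=0xBE
After byte 4 (0xCD): reg=0x5E
After byte 5 (0x45): reg=0x41
After byte 6 (0x93): reg=0x30
After byte 7 (0xDA): reg=0x98

Answer: 0x98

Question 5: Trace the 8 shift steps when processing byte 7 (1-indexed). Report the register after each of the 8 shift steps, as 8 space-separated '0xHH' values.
Answer: 0xD3 0xA1 0x45 0x8A 0x13 0x26 0x4C 0x98

Derivation:
After byte 1 (0xB7): reg=0x0C
After byte 2 (0x08): reg=0x1C
After byte 3 (0x4F): reg=0xBE
After byte 4 (0xCD): reg=0x5E
After byte 5 (0x45): reg=0x41
After byte 6 (0x93): reg=0x30
Register before byte 7: 0x30
After XOR with byte 0xDA: 0xEA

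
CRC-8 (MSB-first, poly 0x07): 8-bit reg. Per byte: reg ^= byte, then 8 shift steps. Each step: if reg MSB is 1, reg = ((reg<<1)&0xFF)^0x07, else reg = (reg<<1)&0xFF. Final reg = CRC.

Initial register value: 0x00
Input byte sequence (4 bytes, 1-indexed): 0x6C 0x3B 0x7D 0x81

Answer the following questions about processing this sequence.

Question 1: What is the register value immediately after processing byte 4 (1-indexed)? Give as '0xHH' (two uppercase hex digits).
Answer: 0x75

Derivation:
After byte 1 (0x6C): reg=0x03
After byte 2 (0x3B): reg=0xA8
After byte 3 (0x7D): reg=0x25
After byte 4 (0x81): reg=0x75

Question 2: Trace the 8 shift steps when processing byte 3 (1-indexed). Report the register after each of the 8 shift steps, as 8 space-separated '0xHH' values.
After byte 1 (0x6C): reg=0x03
After byte 2 (0x3B): reg=0xA8
Register before byte 3: 0xA8
After XOR with byte 0x7D: 0xD5

Answer: 0xAD 0x5D 0xBA 0x73 0xE6 0xCB 0x91 0x25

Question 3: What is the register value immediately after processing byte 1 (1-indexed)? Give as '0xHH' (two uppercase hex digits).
Answer: 0x03

Derivation:
After byte 1 (0x6C): reg=0x03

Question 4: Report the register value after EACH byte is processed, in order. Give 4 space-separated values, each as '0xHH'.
0x03 0xA8 0x25 0x75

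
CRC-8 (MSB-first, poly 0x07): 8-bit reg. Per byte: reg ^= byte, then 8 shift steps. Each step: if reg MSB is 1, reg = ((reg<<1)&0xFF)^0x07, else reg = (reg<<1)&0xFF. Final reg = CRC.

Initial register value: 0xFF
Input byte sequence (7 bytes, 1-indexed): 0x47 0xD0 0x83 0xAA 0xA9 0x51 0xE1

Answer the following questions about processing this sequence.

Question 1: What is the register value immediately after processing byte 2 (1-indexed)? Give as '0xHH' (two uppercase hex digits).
Answer: 0xD9

Derivation:
After byte 1 (0x47): reg=0x21
After byte 2 (0xD0): reg=0xD9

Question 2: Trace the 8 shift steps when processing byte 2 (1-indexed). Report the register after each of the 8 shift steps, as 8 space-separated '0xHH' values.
Answer: 0xE5 0xCD 0x9D 0x3D 0x7A 0xF4 0xEF 0xD9

Derivation:
After byte 1 (0x47): reg=0x21
Register before byte 2: 0x21
After XOR with byte 0xD0: 0xF1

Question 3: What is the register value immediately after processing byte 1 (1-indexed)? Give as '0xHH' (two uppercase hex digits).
Answer: 0x21

Derivation:
After byte 1 (0x47): reg=0x21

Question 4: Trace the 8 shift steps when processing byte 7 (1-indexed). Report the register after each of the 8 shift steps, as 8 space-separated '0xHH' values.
After byte 1 (0x47): reg=0x21
After byte 2 (0xD0): reg=0xD9
After byte 3 (0x83): reg=0x81
After byte 4 (0xAA): reg=0xD1
After byte 5 (0xA9): reg=0x6F
After byte 6 (0x51): reg=0xBA
Register before byte 7: 0xBA
After XOR with byte 0xE1: 0x5B

Answer: 0xB6 0x6B 0xD6 0xAB 0x51 0xA2 0x43 0x86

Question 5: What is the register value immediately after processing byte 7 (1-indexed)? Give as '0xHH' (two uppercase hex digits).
Answer: 0x86

Derivation:
After byte 1 (0x47): reg=0x21
After byte 2 (0xD0): reg=0xD9
After byte 3 (0x83): reg=0x81
After byte 4 (0xAA): reg=0xD1
After byte 5 (0xA9): reg=0x6F
After byte 6 (0x51): reg=0xBA
After byte 7 (0xE1): reg=0x86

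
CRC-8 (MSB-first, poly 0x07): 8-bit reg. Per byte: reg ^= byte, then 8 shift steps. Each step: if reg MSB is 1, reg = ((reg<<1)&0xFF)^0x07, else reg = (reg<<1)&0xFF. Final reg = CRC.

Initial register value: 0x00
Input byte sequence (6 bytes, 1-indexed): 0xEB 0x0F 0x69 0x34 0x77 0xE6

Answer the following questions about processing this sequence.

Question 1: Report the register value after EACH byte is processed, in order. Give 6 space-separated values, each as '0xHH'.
0x9F 0xF9 0xF9 0x6D 0x46 0x69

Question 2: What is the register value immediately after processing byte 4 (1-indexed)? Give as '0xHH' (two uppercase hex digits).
Answer: 0x6D

Derivation:
After byte 1 (0xEB): reg=0x9F
After byte 2 (0x0F): reg=0xF9
After byte 3 (0x69): reg=0xF9
After byte 4 (0x34): reg=0x6D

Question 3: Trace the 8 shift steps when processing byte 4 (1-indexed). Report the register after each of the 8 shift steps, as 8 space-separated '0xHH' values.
Answer: 0x9D 0x3D 0x7A 0xF4 0xEF 0xD9 0xB5 0x6D

Derivation:
After byte 1 (0xEB): reg=0x9F
After byte 2 (0x0F): reg=0xF9
After byte 3 (0x69): reg=0xF9
Register before byte 4: 0xF9
After XOR with byte 0x34: 0xCD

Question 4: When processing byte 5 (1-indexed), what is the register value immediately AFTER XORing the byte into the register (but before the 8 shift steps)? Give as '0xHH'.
Answer: 0x1A

Derivation:
Register before byte 5: 0x6D
Byte 5: 0x77
0x6D XOR 0x77 = 0x1A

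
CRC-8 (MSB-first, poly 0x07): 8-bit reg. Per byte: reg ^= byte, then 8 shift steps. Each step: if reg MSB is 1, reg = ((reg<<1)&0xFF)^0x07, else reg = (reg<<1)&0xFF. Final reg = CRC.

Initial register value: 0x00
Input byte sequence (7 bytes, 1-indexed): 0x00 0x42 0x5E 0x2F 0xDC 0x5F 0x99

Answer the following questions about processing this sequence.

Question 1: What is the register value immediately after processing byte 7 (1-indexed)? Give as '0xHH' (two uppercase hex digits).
After byte 1 (0x00): reg=0x00
After byte 2 (0x42): reg=0xC9
After byte 3 (0x5E): reg=0xEC
After byte 4 (0x2F): reg=0x47
After byte 5 (0xDC): reg=0xC8
After byte 6 (0x5F): reg=0xEC
After byte 7 (0x99): reg=0x4C

Answer: 0x4C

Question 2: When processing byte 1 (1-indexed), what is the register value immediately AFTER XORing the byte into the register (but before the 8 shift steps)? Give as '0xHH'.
Register before byte 1: 0x00
Byte 1: 0x00
0x00 XOR 0x00 = 0x00

Answer: 0x00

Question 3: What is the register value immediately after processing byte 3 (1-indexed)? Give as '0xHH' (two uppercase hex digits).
Answer: 0xEC

Derivation:
After byte 1 (0x00): reg=0x00
After byte 2 (0x42): reg=0xC9
After byte 3 (0x5E): reg=0xEC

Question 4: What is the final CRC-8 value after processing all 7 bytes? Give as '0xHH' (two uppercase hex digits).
After byte 1 (0x00): reg=0x00
After byte 2 (0x42): reg=0xC9
After byte 3 (0x5E): reg=0xEC
After byte 4 (0x2F): reg=0x47
After byte 5 (0xDC): reg=0xC8
After byte 6 (0x5F): reg=0xEC
After byte 7 (0x99): reg=0x4C

Answer: 0x4C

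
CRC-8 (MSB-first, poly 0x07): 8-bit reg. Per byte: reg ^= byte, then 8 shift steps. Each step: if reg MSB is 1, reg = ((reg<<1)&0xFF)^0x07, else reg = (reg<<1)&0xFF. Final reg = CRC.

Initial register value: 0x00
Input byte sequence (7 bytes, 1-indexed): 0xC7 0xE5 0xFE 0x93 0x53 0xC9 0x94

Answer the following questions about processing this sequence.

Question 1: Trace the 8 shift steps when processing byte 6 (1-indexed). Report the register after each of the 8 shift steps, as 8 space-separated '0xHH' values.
After byte 1 (0xC7): reg=0x5B
After byte 2 (0xE5): reg=0x33
After byte 3 (0xFE): reg=0x6D
After byte 4 (0x93): reg=0xF4
After byte 5 (0x53): reg=0x7C
Register before byte 6: 0x7C
After XOR with byte 0xC9: 0xB5

Answer: 0x6D 0xDA 0xB3 0x61 0xC2 0x83 0x01 0x02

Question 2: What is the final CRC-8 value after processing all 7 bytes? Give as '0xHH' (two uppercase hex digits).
Answer: 0xEB

Derivation:
After byte 1 (0xC7): reg=0x5B
After byte 2 (0xE5): reg=0x33
After byte 3 (0xFE): reg=0x6D
After byte 4 (0x93): reg=0xF4
After byte 5 (0x53): reg=0x7C
After byte 6 (0xC9): reg=0x02
After byte 7 (0x94): reg=0xEB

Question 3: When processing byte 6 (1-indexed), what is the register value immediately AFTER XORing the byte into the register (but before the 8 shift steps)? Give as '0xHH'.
Answer: 0xB5

Derivation:
Register before byte 6: 0x7C
Byte 6: 0xC9
0x7C XOR 0xC9 = 0xB5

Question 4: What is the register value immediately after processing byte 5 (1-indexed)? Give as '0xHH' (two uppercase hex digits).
Answer: 0x7C

Derivation:
After byte 1 (0xC7): reg=0x5B
After byte 2 (0xE5): reg=0x33
After byte 3 (0xFE): reg=0x6D
After byte 4 (0x93): reg=0xF4
After byte 5 (0x53): reg=0x7C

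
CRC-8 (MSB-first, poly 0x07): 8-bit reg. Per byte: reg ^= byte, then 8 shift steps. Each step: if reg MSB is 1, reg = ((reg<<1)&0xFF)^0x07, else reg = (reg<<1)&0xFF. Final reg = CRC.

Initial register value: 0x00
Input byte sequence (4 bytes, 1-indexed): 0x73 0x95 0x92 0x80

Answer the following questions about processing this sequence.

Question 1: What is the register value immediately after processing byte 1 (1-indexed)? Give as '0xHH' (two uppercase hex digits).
After byte 1 (0x73): reg=0x5E

Answer: 0x5E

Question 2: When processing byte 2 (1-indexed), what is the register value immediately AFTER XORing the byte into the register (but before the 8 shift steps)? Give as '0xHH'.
Register before byte 2: 0x5E
Byte 2: 0x95
0x5E XOR 0x95 = 0xCB

Answer: 0xCB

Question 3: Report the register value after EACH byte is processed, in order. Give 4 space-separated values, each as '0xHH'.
0x5E 0x7F 0x8D 0x23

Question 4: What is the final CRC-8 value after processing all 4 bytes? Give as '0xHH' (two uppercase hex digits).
Answer: 0x23

Derivation:
After byte 1 (0x73): reg=0x5E
After byte 2 (0x95): reg=0x7F
After byte 3 (0x92): reg=0x8D
After byte 4 (0x80): reg=0x23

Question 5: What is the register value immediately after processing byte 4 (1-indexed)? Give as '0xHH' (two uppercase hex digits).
After byte 1 (0x73): reg=0x5E
After byte 2 (0x95): reg=0x7F
After byte 3 (0x92): reg=0x8D
After byte 4 (0x80): reg=0x23

Answer: 0x23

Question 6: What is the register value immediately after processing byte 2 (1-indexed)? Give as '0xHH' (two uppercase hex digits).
After byte 1 (0x73): reg=0x5E
After byte 2 (0x95): reg=0x7F

Answer: 0x7F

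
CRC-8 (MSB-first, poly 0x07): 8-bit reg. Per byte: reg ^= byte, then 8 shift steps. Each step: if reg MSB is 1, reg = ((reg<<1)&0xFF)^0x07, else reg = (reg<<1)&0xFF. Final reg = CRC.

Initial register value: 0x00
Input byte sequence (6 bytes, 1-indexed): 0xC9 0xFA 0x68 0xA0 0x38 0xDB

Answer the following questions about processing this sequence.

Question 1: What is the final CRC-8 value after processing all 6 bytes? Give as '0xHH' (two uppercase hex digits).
After byte 1 (0xC9): reg=0x71
After byte 2 (0xFA): reg=0xB8
After byte 3 (0x68): reg=0x3E
After byte 4 (0xA0): reg=0xD3
After byte 5 (0x38): reg=0x9F
After byte 6 (0xDB): reg=0xDB

Answer: 0xDB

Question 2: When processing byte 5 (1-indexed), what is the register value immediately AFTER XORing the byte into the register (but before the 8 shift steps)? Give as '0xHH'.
Register before byte 5: 0xD3
Byte 5: 0x38
0xD3 XOR 0x38 = 0xEB

Answer: 0xEB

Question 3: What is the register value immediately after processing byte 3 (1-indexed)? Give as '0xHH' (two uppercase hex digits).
After byte 1 (0xC9): reg=0x71
After byte 2 (0xFA): reg=0xB8
After byte 3 (0x68): reg=0x3E

Answer: 0x3E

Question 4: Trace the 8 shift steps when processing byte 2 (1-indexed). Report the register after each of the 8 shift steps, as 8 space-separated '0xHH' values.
After byte 1 (0xC9): reg=0x71
Register before byte 2: 0x71
After XOR with byte 0xFA: 0x8B

Answer: 0x11 0x22 0x44 0x88 0x17 0x2E 0x5C 0xB8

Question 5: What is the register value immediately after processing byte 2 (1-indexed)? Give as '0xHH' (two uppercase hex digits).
After byte 1 (0xC9): reg=0x71
After byte 2 (0xFA): reg=0xB8

Answer: 0xB8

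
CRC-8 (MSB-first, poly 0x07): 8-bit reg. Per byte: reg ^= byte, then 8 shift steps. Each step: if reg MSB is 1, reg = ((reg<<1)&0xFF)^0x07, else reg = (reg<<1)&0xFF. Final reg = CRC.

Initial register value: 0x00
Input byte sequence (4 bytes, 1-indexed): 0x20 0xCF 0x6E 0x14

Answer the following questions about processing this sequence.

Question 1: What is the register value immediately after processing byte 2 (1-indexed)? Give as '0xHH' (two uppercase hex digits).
Answer: 0xCD

Derivation:
After byte 1 (0x20): reg=0xE0
After byte 2 (0xCF): reg=0xCD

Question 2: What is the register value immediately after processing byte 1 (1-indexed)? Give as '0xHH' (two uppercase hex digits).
Answer: 0xE0

Derivation:
After byte 1 (0x20): reg=0xE0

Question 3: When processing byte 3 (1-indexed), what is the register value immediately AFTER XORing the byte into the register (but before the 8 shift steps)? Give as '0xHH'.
Register before byte 3: 0xCD
Byte 3: 0x6E
0xCD XOR 0x6E = 0xA3

Answer: 0xA3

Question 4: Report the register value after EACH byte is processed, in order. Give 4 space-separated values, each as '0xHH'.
0xE0 0xCD 0x60 0x4B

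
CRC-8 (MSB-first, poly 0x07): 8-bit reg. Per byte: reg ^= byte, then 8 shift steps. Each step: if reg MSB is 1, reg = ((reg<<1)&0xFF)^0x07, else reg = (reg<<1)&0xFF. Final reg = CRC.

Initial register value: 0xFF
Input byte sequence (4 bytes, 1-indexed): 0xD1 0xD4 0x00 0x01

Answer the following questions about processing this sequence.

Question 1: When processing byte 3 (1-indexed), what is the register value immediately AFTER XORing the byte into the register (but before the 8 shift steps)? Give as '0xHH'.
Register before byte 3: 0x5A
Byte 3: 0x00
0x5A XOR 0x00 = 0x5A

Answer: 0x5A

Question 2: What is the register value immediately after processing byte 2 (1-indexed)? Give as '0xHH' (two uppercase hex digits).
After byte 1 (0xD1): reg=0xCA
After byte 2 (0xD4): reg=0x5A

Answer: 0x5A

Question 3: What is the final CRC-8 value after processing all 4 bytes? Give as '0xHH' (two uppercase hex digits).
After byte 1 (0xD1): reg=0xCA
After byte 2 (0xD4): reg=0x5A
After byte 3 (0x00): reg=0x81
After byte 4 (0x01): reg=0x89

Answer: 0x89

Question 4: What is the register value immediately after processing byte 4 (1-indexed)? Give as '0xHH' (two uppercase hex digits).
Answer: 0x89

Derivation:
After byte 1 (0xD1): reg=0xCA
After byte 2 (0xD4): reg=0x5A
After byte 3 (0x00): reg=0x81
After byte 4 (0x01): reg=0x89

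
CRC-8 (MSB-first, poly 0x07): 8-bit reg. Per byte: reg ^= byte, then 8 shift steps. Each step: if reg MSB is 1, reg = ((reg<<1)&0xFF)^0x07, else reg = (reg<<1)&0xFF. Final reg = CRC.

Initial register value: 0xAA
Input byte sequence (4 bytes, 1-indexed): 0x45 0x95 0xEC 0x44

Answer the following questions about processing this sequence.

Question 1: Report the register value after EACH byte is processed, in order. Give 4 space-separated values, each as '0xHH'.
0x83 0x62 0xA3 0xBB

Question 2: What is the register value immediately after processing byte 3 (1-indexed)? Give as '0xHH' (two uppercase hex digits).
After byte 1 (0x45): reg=0x83
After byte 2 (0x95): reg=0x62
After byte 3 (0xEC): reg=0xA3

Answer: 0xA3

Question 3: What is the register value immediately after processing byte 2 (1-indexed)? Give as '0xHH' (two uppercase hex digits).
Answer: 0x62

Derivation:
After byte 1 (0x45): reg=0x83
After byte 2 (0x95): reg=0x62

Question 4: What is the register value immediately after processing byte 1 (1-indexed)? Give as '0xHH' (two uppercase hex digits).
After byte 1 (0x45): reg=0x83

Answer: 0x83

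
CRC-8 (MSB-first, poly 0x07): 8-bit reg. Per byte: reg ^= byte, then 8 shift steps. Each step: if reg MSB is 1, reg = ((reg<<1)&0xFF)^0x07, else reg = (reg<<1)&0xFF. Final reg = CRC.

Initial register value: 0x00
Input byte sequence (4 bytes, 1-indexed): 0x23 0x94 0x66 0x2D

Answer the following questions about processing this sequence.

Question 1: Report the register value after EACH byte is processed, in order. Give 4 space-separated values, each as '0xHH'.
0xE9 0x74 0x7E 0xBE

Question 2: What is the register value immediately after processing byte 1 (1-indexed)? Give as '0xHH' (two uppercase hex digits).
Answer: 0xE9

Derivation:
After byte 1 (0x23): reg=0xE9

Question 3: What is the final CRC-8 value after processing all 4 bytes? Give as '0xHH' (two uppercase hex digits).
Answer: 0xBE

Derivation:
After byte 1 (0x23): reg=0xE9
After byte 2 (0x94): reg=0x74
After byte 3 (0x66): reg=0x7E
After byte 4 (0x2D): reg=0xBE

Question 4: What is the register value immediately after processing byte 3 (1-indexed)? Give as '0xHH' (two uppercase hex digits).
Answer: 0x7E

Derivation:
After byte 1 (0x23): reg=0xE9
After byte 2 (0x94): reg=0x74
After byte 3 (0x66): reg=0x7E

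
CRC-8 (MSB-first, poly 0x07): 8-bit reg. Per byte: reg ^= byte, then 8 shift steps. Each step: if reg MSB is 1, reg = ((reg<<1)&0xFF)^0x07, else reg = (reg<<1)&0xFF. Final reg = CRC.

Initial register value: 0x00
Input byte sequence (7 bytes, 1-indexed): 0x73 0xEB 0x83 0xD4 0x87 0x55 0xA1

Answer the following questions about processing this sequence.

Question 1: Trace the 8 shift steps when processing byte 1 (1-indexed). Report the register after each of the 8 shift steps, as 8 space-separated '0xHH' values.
Answer: 0xE6 0xCB 0x91 0x25 0x4A 0x94 0x2F 0x5E

Derivation:
Register before byte 1: 0x00
After XOR with byte 0x73: 0x73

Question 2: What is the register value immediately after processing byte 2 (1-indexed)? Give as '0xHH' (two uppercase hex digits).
After byte 1 (0x73): reg=0x5E
After byte 2 (0xEB): reg=0x02

Answer: 0x02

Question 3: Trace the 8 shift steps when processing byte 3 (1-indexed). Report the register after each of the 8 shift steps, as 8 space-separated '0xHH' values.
Answer: 0x05 0x0A 0x14 0x28 0x50 0xA0 0x47 0x8E

Derivation:
After byte 1 (0x73): reg=0x5E
After byte 2 (0xEB): reg=0x02
Register before byte 3: 0x02
After XOR with byte 0x83: 0x81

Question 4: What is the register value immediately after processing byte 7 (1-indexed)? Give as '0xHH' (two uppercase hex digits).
Answer: 0x5E

Derivation:
After byte 1 (0x73): reg=0x5E
After byte 2 (0xEB): reg=0x02
After byte 3 (0x83): reg=0x8E
After byte 4 (0xD4): reg=0x81
After byte 5 (0x87): reg=0x12
After byte 6 (0x55): reg=0xD2
After byte 7 (0xA1): reg=0x5E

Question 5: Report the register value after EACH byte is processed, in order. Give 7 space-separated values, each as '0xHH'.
0x5E 0x02 0x8E 0x81 0x12 0xD2 0x5E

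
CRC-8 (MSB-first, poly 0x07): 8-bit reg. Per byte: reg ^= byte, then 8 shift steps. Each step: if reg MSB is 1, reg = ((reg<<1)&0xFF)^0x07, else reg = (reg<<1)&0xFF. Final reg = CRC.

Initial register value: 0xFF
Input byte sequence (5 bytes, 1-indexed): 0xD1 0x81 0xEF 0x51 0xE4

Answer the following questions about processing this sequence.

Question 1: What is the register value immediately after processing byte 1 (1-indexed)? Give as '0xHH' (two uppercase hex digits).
After byte 1 (0xD1): reg=0xCA

Answer: 0xCA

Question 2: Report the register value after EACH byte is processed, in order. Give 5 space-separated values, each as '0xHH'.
0xCA 0xF6 0x4F 0x5A 0x33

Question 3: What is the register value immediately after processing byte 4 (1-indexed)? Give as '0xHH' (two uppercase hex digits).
After byte 1 (0xD1): reg=0xCA
After byte 2 (0x81): reg=0xF6
After byte 3 (0xEF): reg=0x4F
After byte 4 (0x51): reg=0x5A

Answer: 0x5A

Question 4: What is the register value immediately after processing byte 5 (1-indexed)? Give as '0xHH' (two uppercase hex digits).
After byte 1 (0xD1): reg=0xCA
After byte 2 (0x81): reg=0xF6
After byte 3 (0xEF): reg=0x4F
After byte 4 (0x51): reg=0x5A
After byte 5 (0xE4): reg=0x33

Answer: 0x33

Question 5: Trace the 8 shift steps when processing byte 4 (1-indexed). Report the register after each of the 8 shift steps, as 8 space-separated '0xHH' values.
Answer: 0x3C 0x78 0xF0 0xE7 0xC9 0x95 0x2D 0x5A

Derivation:
After byte 1 (0xD1): reg=0xCA
After byte 2 (0x81): reg=0xF6
After byte 3 (0xEF): reg=0x4F
Register before byte 4: 0x4F
After XOR with byte 0x51: 0x1E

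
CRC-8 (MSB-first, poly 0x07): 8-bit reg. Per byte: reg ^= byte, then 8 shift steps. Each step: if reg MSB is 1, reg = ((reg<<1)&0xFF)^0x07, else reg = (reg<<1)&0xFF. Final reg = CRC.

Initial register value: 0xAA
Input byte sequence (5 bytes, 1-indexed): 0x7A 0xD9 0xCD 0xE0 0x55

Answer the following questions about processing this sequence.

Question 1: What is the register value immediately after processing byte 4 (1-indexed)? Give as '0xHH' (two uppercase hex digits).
After byte 1 (0x7A): reg=0x3E
After byte 2 (0xD9): reg=0xBB
After byte 3 (0xCD): reg=0x45
After byte 4 (0xE0): reg=0x72

Answer: 0x72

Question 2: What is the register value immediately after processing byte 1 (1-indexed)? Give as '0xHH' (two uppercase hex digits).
Answer: 0x3E

Derivation:
After byte 1 (0x7A): reg=0x3E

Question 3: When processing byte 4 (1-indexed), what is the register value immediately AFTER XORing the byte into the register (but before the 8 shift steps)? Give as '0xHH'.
Register before byte 4: 0x45
Byte 4: 0xE0
0x45 XOR 0xE0 = 0xA5

Answer: 0xA5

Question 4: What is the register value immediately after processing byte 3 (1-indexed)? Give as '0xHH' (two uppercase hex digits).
Answer: 0x45

Derivation:
After byte 1 (0x7A): reg=0x3E
After byte 2 (0xD9): reg=0xBB
After byte 3 (0xCD): reg=0x45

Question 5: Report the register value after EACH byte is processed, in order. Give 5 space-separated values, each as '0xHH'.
0x3E 0xBB 0x45 0x72 0xF5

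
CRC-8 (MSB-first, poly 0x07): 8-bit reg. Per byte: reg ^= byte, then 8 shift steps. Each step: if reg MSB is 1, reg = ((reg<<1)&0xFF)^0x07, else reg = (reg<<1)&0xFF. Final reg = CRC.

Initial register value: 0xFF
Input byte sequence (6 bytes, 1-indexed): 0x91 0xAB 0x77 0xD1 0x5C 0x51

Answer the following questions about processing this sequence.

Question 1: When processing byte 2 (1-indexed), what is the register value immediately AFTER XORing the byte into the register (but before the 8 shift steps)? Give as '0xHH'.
Answer: 0xA6

Derivation:
Register before byte 2: 0x0D
Byte 2: 0xAB
0x0D XOR 0xAB = 0xA6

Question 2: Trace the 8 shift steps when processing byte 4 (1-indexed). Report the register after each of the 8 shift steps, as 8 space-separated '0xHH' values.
Answer: 0xED 0xDD 0xBD 0x7D 0xFA 0xF3 0xE1 0xC5

Derivation:
After byte 1 (0x91): reg=0x0D
After byte 2 (0xAB): reg=0x7B
After byte 3 (0x77): reg=0x24
Register before byte 4: 0x24
After XOR with byte 0xD1: 0xF5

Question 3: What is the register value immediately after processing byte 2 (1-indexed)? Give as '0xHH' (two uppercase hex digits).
After byte 1 (0x91): reg=0x0D
After byte 2 (0xAB): reg=0x7B

Answer: 0x7B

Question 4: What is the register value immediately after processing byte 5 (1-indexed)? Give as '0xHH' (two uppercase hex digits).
After byte 1 (0x91): reg=0x0D
After byte 2 (0xAB): reg=0x7B
After byte 3 (0x77): reg=0x24
After byte 4 (0xD1): reg=0xC5
After byte 5 (0x5C): reg=0xC6

Answer: 0xC6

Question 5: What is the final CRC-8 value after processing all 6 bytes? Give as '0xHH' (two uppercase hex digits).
After byte 1 (0x91): reg=0x0D
After byte 2 (0xAB): reg=0x7B
After byte 3 (0x77): reg=0x24
After byte 4 (0xD1): reg=0xC5
After byte 5 (0x5C): reg=0xC6
After byte 6 (0x51): reg=0xEC

Answer: 0xEC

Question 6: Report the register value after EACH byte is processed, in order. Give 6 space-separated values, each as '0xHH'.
0x0D 0x7B 0x24 0xC5 0xC6 0xEC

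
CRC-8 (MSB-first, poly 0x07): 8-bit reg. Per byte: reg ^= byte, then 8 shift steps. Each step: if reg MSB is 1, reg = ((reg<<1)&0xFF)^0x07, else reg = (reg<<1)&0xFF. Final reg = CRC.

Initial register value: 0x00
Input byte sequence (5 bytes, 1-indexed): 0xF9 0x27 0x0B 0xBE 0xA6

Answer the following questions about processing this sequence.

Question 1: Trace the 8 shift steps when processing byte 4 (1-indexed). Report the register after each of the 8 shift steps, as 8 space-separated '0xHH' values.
After byte 1 (0xF9): reg=0xE1
After byte 2 (0x27): reg=0x5C
After byte 3 (0x0B): reg=0xA2
Register before byte 4: 0xA2
After XOR with byte 0xBE: 0x1C

Answer: 0x38 0x70 0xE0 0xC7 0x89 0x15 0x2A 0x54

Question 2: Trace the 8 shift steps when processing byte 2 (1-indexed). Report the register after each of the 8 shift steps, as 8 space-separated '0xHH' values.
Answer: 0x8B 0x11 0x22 0x44 0x88 0x17 0x2E 0x5C

Derivation:
After byte 1 (0xF9): reg=0xE1
Register before byte 2: 0xE1
After XOR with byte 0x27: 0xC6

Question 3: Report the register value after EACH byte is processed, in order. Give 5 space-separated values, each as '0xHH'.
0xE1 0x5C 0xA2 0x54 0xD0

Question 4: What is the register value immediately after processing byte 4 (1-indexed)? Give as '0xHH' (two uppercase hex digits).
After byte 1 (0xF9): reg=0xE1
After byte 2 (0x27): reg=0x5C
After byte 3 (0x0B): reg=0xA2
After byte 4 (0xBE): reg=0x54

Answer: 0x54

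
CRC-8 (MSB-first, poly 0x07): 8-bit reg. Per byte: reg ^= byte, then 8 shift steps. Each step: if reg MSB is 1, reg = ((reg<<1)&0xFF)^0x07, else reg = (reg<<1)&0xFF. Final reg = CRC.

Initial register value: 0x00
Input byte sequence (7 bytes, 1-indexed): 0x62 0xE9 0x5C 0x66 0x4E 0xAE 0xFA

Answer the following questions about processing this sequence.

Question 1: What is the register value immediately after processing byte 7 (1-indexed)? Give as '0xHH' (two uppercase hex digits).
After byte 1 (0x62): reg=0x29
After byte 2 (0xE9): reg=0x4E
After byte 3 (0x5C): reg=0x7E
After byte 4 (0x66): reg=0x48
After byte 5 (0x4E): reg=0x12
After byte 6 (0xAE): reg=0x3D
After byte 7 (0xFA): reg=0x5B

Answer: 0x5B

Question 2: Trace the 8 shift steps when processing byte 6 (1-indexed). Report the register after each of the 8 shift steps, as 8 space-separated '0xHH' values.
Answer: 0x7F 0xFE 0xFB 0xF1 0xE5 0xCD 0x9D 0x3D

Derivation:
After byte 1 (0x62): reg=0x29
After byte 2 (0xE9): reg=0x4E
After byte 3 (0x5C): reg=0x7E
After byte 4 (0x66): reg=0x48
After byte 5 (0x4E): reg=0x12
Register before byte 6: 0x12
After XOR with byte 0xAE: 0xBC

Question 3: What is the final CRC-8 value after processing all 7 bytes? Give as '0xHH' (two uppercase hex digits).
Answer: 0x5B

Derivation:
After byte 1 (0x62): reg=0x29
After byte 2 (0xE9): reg=0x4E
After byte 3 (0x5C): reg=0x7E
After byte 4 (0x66): reg=0x48
After byte 5 (0x4E): reg=0x12
After byte 6 (0xAE): reg=0x3D
After byte 7 (0xFA): reg=0x5B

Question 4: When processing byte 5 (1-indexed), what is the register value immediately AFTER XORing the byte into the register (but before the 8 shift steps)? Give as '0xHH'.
Answer: 0x06

Derivation:
Register before byte 5: 0x48
Byte 5: 0x4E
0x48 XOR 0x4E = 0x06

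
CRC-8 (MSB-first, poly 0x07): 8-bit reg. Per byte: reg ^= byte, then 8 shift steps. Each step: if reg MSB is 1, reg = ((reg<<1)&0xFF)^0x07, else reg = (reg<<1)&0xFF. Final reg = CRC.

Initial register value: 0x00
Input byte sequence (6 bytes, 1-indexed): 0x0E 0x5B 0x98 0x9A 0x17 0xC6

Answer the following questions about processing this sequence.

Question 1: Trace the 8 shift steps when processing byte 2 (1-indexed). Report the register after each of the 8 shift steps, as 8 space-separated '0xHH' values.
Answer: 0xE2 0xC3 0x81 0x05 0x0A 0x14 0x28 0x50

Derivation:
After byte 1 (0x0E): reg=0x2A
Register before byte 2: 0x2A
After XOR with byte 0x5B: 0x71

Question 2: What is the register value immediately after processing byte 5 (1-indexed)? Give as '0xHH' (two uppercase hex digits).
After byte 1 (0x0E): reg=0x2A
After byte 2 (0x5B): reg=0x50
After byte 3 (0x98): reg=0x76
After byte 4 (0x9A): reg=0x8A
After byte 5 (0x17): reg=0xDA

Answer: 0xDA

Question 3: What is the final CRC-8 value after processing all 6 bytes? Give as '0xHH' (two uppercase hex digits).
Answer: 0x54

Derivation:
After byte 1 (0x0E): reg=0x2A
After byte 2 (0x5B): reg=0x50
After byte 3 (0x98): reg=0x76
After byte 4 (0x9A): reg=0x8A
After byte 5 (0x17): reg=0xDA
After byte 6 (0xC6): reg=0x54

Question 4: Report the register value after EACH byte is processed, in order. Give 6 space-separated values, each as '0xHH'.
0x2A 0x50 0x76 0x8A 0xDA 0x54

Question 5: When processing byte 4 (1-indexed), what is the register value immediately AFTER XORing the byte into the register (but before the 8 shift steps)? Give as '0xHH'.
Answer: 0xEC

Derivation:
Register before byte 4: 0x76
Byte 4: 0x9A
0x76 XOR 0x9A = 0xEC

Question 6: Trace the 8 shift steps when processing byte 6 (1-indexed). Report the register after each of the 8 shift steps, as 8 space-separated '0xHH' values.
After byte 1 (0x0E): reg=0x2A
After byte 2 (0x5B): reg=0x50
After byte 3 (0x98): reg=0x76
After byte 4 (0x9A): reg=0x8A
After byte 5 (0x17): reg=0xDA
Register before byte 6: 0xDA
After XOR with byte 0xC6: 0x1C

Answer: 0x38 0x70 0xE0 0xC7 0x89 0x15 0x2A 0x54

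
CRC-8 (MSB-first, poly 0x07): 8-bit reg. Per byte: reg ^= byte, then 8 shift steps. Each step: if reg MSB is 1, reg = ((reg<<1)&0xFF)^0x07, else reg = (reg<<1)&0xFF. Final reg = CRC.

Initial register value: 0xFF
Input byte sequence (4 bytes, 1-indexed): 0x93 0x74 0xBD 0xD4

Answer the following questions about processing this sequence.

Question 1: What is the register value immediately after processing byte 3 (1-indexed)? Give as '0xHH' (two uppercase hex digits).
Answer: 0xF3

Derivation:
After byte 1 (0x93): reg=0x03
After byte 2 (0x74): reg=0x42
After byte 3 (0xBD): reg=0xF3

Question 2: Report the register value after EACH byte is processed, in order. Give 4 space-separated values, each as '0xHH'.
0x03 0x42 0xF3 0xF5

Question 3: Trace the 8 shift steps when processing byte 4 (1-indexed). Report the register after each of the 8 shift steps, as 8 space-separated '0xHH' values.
After byte 1 (0x93): reg=0x03
After byte 2 (0x74): reg=0x42
After byte 3 (0xBD): reg=0xF3
Register before byte 4: 0xF3
After XOR with byte 0xD4: 0x27

Answer: 0x4E 0x9C 0x3F 0x7E 0xFC 0xFF 0xF9 0xF5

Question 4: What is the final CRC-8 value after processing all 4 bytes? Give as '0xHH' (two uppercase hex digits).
Answer: 0xF5

Derivation:
After byte 1 (0x93): reg=0x03
After byte 2 (0x74): reg=0x42
After byte 3 (0xBD): reg=0xF3
After byte 4 (0xD4): reg=0xF5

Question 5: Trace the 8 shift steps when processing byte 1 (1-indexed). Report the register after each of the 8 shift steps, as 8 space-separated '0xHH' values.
Answer: 0xD8 0xB7 0x69 0xD2 0xA3 0x41 0x82 0x03

Derivation:
Register before byte 1: 0xFF
After XOR with byte 0x93: 0x6C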